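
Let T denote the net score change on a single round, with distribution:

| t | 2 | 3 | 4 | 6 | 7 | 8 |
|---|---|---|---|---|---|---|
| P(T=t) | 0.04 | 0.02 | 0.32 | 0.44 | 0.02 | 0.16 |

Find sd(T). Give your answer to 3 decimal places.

1.578

E[T] = (2)(0.04) + (3)(0.02) + (4)(0.32) + (6)(0.44) + (7)(0.02) + (8)(0.16) = 5.48
E[T²] = (2)²(0.04) + (3)²(0.02) + (4)²(0.32) + (6)²(0.44) + (7)²(0.02) + (8)²(0.16) = 32.52
var(T) = E[T²] − (E[T])² = 32.52 − (5.48)² = 2.4896
sd(T) = √2.4896 ≈ 1.578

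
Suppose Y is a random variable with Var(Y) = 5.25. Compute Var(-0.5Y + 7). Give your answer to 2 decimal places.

Var(-0.5Y + 7) = (-0.5)²·Var(Y) = 0.25·5.25 = 1.3125

1.31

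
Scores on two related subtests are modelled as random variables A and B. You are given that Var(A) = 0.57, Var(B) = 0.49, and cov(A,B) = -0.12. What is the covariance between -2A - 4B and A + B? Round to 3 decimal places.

-2.380

cov(-2A - 4B, A + B) = (-2)(1)Var(A) + (-4)(1)Var(B) + [(-2)(1) + (-4)(1)]cov(A,B)
= -2·0.57 + -4·0.49 + -6·-0.12 = -2.38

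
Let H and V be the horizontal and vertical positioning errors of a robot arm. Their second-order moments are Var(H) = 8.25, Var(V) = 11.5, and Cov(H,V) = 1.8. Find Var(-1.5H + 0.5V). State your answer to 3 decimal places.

Var(-1.5H + 0.5V) = (-1.5)²·Var(H) + (0.5)²·Var(V) + 2·(-1.5)·(0.5)·Cov(H,V)
= 2.25·8.25 + 0.25·11.5 + -1.5·1.8 = 18.7375

18.738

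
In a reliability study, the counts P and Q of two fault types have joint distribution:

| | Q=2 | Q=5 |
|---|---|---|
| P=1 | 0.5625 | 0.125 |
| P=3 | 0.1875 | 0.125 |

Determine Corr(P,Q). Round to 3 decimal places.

0.234

E[P] = 1.625,  E[Q] = 2.75
E[PQ] = 4.75
cov(P,Q) = E[PQ] − E[P]E[Q] = 4.75 − (1.625)(2.75) = 0.28125
V(P) = 0.859375,  V(Q) = 1.6875
ρ = 0.28125 / √(0.859375·1.6875) ≈ 0.234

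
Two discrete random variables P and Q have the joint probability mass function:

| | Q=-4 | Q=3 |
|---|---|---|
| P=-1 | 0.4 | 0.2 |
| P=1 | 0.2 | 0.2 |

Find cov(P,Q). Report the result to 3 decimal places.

0.560

E[P] = -0.2,  E[Q] = -1.2
E[PQ] = 0.8
cov(P,Q) = E[PQ] − E[P]E[Q] = 0.8 − (-0.2)(-1.2) = 0.56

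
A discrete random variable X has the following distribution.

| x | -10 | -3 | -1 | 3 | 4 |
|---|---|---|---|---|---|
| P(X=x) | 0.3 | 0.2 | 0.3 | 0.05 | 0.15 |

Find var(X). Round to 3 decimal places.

E[X] = (-10)(0.3) + (-3)(0.2) + (-1)(0.3) + (3)(0.05) + (4)(0.15) = -3.15
E[X²] = (-10)²(0.3) + (-3)²(0.2) + (-1)²(0.3) + (3)²(0.05) + (4)²(0.15) = 34.95
var(X) = E[X²] − (E[X])² = 34.95 − (-3.15)² = 25.0275

25.028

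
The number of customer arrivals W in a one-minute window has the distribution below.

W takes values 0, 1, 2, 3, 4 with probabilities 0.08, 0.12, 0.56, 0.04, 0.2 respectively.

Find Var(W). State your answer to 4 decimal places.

1.2544

E[W] = (0)(0.08) + (1)(0.12) + (2)(0.56) + (3)(0.04) + (4)(0.2) = 2.16
E[W²] = (0)²(0.08) + (1)²(0.12) + (2)²(0.56) + (3)²(0.04) + (4)²(0.2) = 5.92
Var(W) = E[W²] − (E[W])² = 5.92 − (2.16)² = 1.2544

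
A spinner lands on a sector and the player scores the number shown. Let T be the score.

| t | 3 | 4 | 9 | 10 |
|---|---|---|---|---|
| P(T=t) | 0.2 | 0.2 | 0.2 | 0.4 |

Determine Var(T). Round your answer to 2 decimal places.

9.36

E[T] = (3)(0.2) + (4)(0.2) + (9)(0.2) + (10)(0.4) = 7.2
E[T²] = (3)²(0.2) + (4)²(0.2) + (9)²(0.2) + (10)²(0.4) = 61.2
Var(T) = E[T²] − (E[T])² = 61.2 − (7.2)² = 9.36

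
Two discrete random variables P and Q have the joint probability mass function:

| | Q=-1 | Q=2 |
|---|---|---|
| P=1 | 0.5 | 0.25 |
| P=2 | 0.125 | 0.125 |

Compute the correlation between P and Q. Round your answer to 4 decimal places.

0.1491

E[P] = 1.25,  E[Q] = 0.125
E[PQ] = 0.25
Cov(P,Q) = E[PQ] − E[P]E[Q] = 0.25 − (1.25)(0.125) = 0.09375
V(P) = 0.1875,  V(Q) = 2.109375
ρ = 0.09375 / √(0.1875·2.109375) ≈ 0.1491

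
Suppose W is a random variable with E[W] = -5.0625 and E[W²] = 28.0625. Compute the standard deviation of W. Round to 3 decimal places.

V(W) = 28.0625 − (-5.0625)² = 2.43359375
sd(W) = √2.43359375 ≈ 1.560

1.560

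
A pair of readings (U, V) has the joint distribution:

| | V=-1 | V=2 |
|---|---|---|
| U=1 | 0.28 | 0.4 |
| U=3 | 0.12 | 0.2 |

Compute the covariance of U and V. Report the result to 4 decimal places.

0.0480

E[U] = 1.64,  E[V] = 0.8
E[UV] = 1.36
cov(U,V) = E[UV] − E[U]E[V] = 1.36 − (1.64)(0.8) = 0.048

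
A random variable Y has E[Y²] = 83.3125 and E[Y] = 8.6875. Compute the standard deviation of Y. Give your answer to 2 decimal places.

2.80

Var(Y) = 83.3125 − (8.6875)² = 7.83984375
σ(Y) = √7.83984375 ≈ 2.80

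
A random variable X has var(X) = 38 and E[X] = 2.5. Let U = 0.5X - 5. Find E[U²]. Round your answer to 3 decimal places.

E[0.5X - 5] = 0.5·2.5 − 5 = -3.75
var(0.5X - 5) = (0.5)²·38 = 9.5
E[U²] = var(U) + (E[U])² = 9.5 + (-3.75)² = 23.5625

23.563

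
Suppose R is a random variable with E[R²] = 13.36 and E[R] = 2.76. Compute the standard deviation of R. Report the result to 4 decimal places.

V(R) = 13.36 − (2.76)² = 5.7424
sd(R) = √5.7424 ≈ 2.3963

2.3963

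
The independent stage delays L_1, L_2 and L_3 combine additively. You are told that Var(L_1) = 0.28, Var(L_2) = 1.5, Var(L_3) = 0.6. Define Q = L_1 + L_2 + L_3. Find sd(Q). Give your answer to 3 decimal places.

1.543

By independence, Var(Q) = (1)²Var(L_1) + (1)²Var(L_2) + (1)²Var(L_3)
= (1)²·0.28 + (1)²·1.5 + (1)²·0.6 = 2.38
sd(Q) = √2.38 ≈ 1.543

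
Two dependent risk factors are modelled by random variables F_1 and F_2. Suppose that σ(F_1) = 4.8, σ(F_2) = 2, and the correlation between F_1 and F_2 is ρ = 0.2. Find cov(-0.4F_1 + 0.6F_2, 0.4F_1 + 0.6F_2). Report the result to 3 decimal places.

Var(F_1) = (4.8)² = 23.04;  Var(F_2) = (2)² = 4
cov(F_1,F_2) = ρ·σ(F_1)·σ(F_2) = 0.2·4.8·2 = 1.92
cov(-0.4F_1 + 0.6F_2, 0.4F_1 + 0.6F_2) = (-0.4)(0.4)Var(F_1) + (0.6)(0.6)Var(F_2) + [(-0.4)(0.6) + (0.6)(0.4)]cov(F_1,F_2)
= -0.16·23.04 + 0.36·4 + 0·1.92 = -2.2464

-2.246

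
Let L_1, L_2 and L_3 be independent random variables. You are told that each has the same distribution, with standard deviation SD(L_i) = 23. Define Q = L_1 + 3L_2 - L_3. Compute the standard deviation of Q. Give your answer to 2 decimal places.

76.28

V(L_i) = (23)² = 529
By independence, V(Q) = (1)²V(L_1) + (3)²V(L_2) + (-1)²V(L_3)
= (1)²·529 + (3)²·529 + (-1)²·529 = 5819
SD(Q) = √5819 ≈ 76.28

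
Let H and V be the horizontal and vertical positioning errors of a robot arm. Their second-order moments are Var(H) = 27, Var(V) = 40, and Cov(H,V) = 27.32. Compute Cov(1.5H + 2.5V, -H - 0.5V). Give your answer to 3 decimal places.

Cov(1.5H + 2.5V, -H - 0.5V) = (1.5)(-1)Var(H) + (2.5)(-0.5)Var(V) + [(1.5)(-0.5) + (2.5)(-1)]Cov(H,V)
= -1.5·27 + -1.25·40 + -3.25·27.32 = -179.29

-179.290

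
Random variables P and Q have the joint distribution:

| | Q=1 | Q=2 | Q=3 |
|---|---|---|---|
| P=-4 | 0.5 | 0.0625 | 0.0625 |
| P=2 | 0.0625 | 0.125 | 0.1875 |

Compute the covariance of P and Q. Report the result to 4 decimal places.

E[P] = -1.75,  E[Q] = 1.6875
E[PQ] = -1.5
Cov(P,Q) = E[PQ] − E[P]E[Q] = -1.5 − (-1.75)(1.6875) = 1.453125

1.4531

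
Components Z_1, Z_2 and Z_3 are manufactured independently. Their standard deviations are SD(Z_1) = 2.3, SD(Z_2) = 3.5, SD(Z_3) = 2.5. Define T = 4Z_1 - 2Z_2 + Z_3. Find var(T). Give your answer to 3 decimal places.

139.890

var(Z_1) = 5.29, var(Z_2) = 12.25, var(Z_3) = 6.25
By independence, var(T) = (4)²var(Z_1) + (-2)²var(Z_2) + (1)²var(Z_3)
= (4)²·5.29 + (-2)²·12.25 + (1)²·6.25 = 139.89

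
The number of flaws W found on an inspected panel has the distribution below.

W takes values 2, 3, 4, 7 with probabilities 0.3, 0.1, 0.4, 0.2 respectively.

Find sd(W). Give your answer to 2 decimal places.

1.76

E[W] = (2)(0.3) + (3)(0.1) + (4)(0.4) + (7)(0.2) = 3.9
E[W²] = (2)²(0.3) + (3)²(0.1) + (4)²(0.4) + (7)²(0.2) = 18.3
var(W) = E[W²] − (E[W])² = 18.3 − (3.9)² = 3.09
sd(W) = √3.09 ≈ 1.76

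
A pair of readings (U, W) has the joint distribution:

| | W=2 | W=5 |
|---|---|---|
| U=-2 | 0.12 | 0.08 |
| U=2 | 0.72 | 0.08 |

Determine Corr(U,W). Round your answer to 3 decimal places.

-0.327

E[U] = 1.2,  E[W] = 2.48
E[UW] = 2.4
Cov(U,W) = E[UW] − E[U]E[W] = 2.4 − (1.2)(2.48) = -0.576
Var(U) = 2.56,  Var(W) = 1.2096
ρ = -0.576 / √(2.56·1.2096) ≈ -0.327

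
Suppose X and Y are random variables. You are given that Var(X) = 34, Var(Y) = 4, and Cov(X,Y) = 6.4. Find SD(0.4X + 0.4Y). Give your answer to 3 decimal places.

Var(0.4X + 0.4Y) = (0.4)²·Var(X) + (0.4)²·Var(Y) + 2·(0.4)·(0.4)·Cov(X,Y)
= 0.16·34 + 0.16·4 + 0.32·6.4 = 8.128
SD(0.4X + 0.4Y) = √8.128 ≈ 2.851

2.851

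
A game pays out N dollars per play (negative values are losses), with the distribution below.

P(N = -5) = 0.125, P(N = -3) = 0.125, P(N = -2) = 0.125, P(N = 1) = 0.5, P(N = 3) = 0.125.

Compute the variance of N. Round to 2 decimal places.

E[N] = (-5)(0.125) + (-3)(0.125) + (-2)(0.125) + (1)(0.5) + (3)(0.125) = -0.375
E[N²] = (-5)²(0.125) + (-3)²(0.125) + (-2)²(0.125) + (1)²(0.5) + (3)²(0.125) = 6.375
var(N) = E[N²] − (E[N])² = 6.375 − (-0.375)² = 6.234375

6.23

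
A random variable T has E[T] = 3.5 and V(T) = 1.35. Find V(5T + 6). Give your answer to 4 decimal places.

33.7500

V(5T + 6) = (5)²·V(T) = 25·1.35 = 33.75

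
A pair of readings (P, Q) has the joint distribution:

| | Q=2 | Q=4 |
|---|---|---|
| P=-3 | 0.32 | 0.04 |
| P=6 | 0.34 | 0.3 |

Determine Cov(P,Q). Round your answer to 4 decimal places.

1.4832

E[P] = 2.76,  E[Q] = 2.68
E[PQ] = 8.88
Cov(P,Q) = E[PQ] − E[P]E[Q] = 8.88 − (2.76)(2.68) = 1.4832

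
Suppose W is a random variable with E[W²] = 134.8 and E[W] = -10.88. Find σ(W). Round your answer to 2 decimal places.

4.05

var(W) = 134.8 − (-10.88)² = 16.4256
σ(W) = √16.4256 ≈ 4.05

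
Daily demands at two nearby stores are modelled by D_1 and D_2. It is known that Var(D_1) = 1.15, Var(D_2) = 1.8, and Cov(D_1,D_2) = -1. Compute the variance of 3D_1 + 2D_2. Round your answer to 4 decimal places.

5.5500

Var(3D_1 + 2D_2) = (3)²·Var(D_1) + (2)²·Var(D_2) + 2·(3)·(2)·Cov(D_1,D_2)
= 9·1.15 + 4·1.8 + 12·-1 = 5.55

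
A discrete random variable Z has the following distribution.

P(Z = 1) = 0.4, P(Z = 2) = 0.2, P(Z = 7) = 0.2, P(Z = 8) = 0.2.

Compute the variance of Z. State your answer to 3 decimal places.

E[Z] = (1)(0.4) + (2)(0.2) + (7)(0.2) + (8)(0.2) = 3.8
E[Z²] = (1)²(0.4) + (2)²(0.2) + (7)²(0.2) + (8)²(0.2) = 23.8
V(Z) = E[Z²] − (E[Z])² = 23.8 − (3.8)² = 9.36

9.360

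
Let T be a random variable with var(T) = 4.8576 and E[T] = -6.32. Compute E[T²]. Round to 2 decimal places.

44.80

E[T²] = var(T) + (E[T])² = 4.8576 + (-6.32)² = 44.8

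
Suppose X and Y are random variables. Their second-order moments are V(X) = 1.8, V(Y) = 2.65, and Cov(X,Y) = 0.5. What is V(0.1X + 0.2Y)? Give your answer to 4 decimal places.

0.1440

V(0.1X + 0.2Y) = (0.1)²·V(X) + (0.2)²·V(Y) + 2·(0.1)·(0.2)·Cov(X,Y)
= 0.01·1.8 + 0.04·2.65 + 0.04·0.5 = 0.144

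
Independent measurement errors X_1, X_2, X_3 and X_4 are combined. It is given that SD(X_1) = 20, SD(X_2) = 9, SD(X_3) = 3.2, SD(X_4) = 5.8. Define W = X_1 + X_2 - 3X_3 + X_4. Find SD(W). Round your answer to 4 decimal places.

Var(X_1) = 400, Var(X_2) = 81, Var(X_3) = 10.24, Var(X_4) = 33.64
By independence, Var(W) = (1)²Var(X_1) + (1)²Var(X_2) + (-3)²Var(X_3) + (1)²Var(X_4)
= (1)²·400 + (1)²·81 + (-3)²·10.24 + (1)²·33.64 = 606.8
SD(W) = √606.8 ≈ 24.6333

24.6333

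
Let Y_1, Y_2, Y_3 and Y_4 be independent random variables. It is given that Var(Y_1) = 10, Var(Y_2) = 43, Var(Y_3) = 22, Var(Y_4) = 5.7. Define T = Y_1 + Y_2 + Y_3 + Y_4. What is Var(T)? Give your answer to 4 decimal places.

80.7000

By independence, Var(T) = (1)²Var(Y_1) + (1)²Var(Y_2) + (1)²Var(Y_3) + (1)²Var(Y_4)
= (1)²·10 + (1)²·43 + (1)²·22 + (1)²·5.7 = 80.7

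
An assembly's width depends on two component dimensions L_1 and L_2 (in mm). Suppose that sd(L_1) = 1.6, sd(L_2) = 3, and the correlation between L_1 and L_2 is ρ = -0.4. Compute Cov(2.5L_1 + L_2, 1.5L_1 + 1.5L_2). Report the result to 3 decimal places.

13.020

V(L_1) = (1.6)² = 2.56;  V(L_2) = (3)² = 9
Cov(L_1,L_2) = ρ·sd(L_1)·sd(L_2) = -0.4·1.6·3 = -1.92
Cov(2.5L_1 + L_2, 1.5L_1 + 1.5L_2) = (2.5)(1.5)V(L_1) + (1)(1.5)V(L_2) + [(2.5)(1.5) + (1)(1.5)]Cov(L_1,L_2)
= 3.75·2.56 + 1.5·9 + 5.25·-1.92 = 13.02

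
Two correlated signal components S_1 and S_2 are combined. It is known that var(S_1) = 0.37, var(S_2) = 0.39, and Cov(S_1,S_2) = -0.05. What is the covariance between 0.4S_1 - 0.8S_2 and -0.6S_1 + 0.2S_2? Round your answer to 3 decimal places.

-0.179

Cov(0.4S_1 - 0.8S_2, -0.6S_1 + 0.2S_2) = (0.4)(-0.6)var(S_1) + (-0.8)(0.2)var(S_2) + [(0.4)(0.2) + (-0.8)(-0.6)]Cov(S_1,S_2)
= -0.24·0.37 + -0.16·0.39 + 0.56·-0.05 = -0.1792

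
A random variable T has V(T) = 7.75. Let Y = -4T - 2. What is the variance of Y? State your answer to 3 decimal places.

124.000

V(-4T - 2) = (-4)²·V(T) = 16·7.75 = 124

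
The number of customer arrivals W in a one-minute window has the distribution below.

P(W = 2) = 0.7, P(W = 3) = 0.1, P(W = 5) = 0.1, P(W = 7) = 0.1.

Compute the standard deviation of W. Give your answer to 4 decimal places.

E[W] = (2)(0.7) + (3)(0.1) + (5)(0.1) + (7)(0.1) = 2.9
E[W²] = (2)²(0.7) + (3)²(0.1) + (5)²(0.1) + (7)²(0.1) = 11.1
V(W) = E[W²] − (E[W])² = 11.1 − (2.9)² = 2.69
SD(W) = √2.69 ≈ 1.6401

1.6401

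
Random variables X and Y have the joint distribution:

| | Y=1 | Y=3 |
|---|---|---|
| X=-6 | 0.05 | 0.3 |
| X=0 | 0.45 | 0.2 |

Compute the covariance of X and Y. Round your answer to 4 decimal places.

-1.5000

E[X] = -2.1,  E[Y] = 2
E[XY] = -5.7
cov(X,Y) = E[XY] − E[X]E[Y] = -5.7 − (-2.1)(2) = -1.5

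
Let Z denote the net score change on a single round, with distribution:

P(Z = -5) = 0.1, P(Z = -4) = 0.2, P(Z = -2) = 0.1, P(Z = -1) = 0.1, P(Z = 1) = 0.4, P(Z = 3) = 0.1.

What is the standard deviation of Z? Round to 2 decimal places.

2.59

E[Z] = (-5)(0.1) + (-4)(0.2) + (-2)(0.1) + (-1)(0.1) + (1)(0.4) + (3)(0.1) = -0.9
E[Z²] = (-5)²(0.1) + (-4)²(0.2) + (-2)²(0.1) + (-1)²(0.1) + (1)²(0.4) + (3)²(0.1) = 7.5
Var(Z) = E[Z²] − (E[Z])² = 7.5 − (-0.9)² = 6.69
sd(Z) = √6.69 ≈ 2.59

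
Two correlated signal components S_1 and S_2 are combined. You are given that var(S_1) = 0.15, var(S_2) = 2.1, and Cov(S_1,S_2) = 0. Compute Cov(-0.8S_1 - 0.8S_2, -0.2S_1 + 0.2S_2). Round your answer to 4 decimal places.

Cov(-0.8S_1 - 0.8S_2, -0.2S_1 + 0.2S_2) = (-0.8)(-0.2)var(S_1) + (-0.8)(0.2)var(S_2) + [(-0.8)(0.2) + (-0.8)(-0.2)]Cov(S_1,S_2)
= 0.16·0.15 + -0.16·2.1 + 0·0 = -0.312

-0.3120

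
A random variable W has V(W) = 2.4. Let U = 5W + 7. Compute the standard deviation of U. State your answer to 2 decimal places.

7.75

V(5W + 7) = (5)²·2.4 = 60
SD(U) = √60 ≈ 7.75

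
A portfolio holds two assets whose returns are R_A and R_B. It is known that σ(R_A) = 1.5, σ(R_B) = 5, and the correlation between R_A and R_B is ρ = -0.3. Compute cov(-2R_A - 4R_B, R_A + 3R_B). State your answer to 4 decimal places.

-282.0000

Var(R_A) = (1.5)² = 2.25;  Var(R_B) = (5)² = 25
cov(R_A,R_B) = ρ·σ(R_A)·σ(R_B) = -0.3·1.5·5 = -2.25
cov(-2R_A - 4R_B, R_A + 3R_B) = (-2)(1)Var(R_A) + (-4)(3)Var(R_B) + [(-2)(3) + (-4)(1)]cov(R_A,R_B)
= -2·2.25 + -12·25 + -10·-2.25 = -282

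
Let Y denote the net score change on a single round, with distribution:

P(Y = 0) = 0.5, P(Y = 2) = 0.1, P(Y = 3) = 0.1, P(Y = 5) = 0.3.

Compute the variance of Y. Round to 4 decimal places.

E[Y] = (0)(0.5) + (2)(0.1) + (3)(0.1) + (5)(0.3) = 2
E[Y²] = (0)²(0.5) + (2)²(0.1) + (3)²(0.1) + (5)²(0.3) = 8.8
V(Y) = E[Y²] − (E[Y])² = 8.8 − (2)² = 4.8

4.8000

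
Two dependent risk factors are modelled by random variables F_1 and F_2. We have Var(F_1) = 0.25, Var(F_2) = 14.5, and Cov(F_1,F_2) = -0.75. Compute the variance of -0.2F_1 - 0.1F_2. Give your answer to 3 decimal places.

0.125

Var(-0.2F_1 - 0.1F_2) = (-0.2)²·Var(F_1) + (-0.1)²·Var(F_2) + 2·(-0.2)·(-0.1)·Cov(F_1,F_2)
= 0.04·0.25 + 0.01·14.5 + 0.04·-0.75 = 0.125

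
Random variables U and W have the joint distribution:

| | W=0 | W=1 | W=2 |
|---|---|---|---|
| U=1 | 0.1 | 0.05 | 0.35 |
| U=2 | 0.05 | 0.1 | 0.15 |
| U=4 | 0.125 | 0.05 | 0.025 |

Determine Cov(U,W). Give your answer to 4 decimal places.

E[U] = 1.9,  E[W] = 1.25
E[UW] = 1.95
Cov(U,W) = E[UW] − E[U]E[W] = 1.95 − (1.9)(1.25) = -0.425

-0.4250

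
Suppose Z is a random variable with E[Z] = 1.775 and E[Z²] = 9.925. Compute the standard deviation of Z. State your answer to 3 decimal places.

2.603

Var(Z) = 9.925 − (1.775)² = 6.774375
SD(Z) = √6.774375 ≈ 2.603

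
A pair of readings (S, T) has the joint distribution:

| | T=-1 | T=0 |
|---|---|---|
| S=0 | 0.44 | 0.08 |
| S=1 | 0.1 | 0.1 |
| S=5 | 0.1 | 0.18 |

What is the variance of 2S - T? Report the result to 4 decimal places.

17.0944

E[S] = 1.6,  E[T] = -0.64,  E[ST] = -0.6
Var(S) = 7.2 − (1.6)² = 4.64;  Var(T) = 0.64 − (-0.64)² = 0.2304
Cov(S,T) = -0.6 − (1.6)(-0.64) = 0.424
Var(2S - T) = (2)²·4.64 + (-1)²·0.2304 + 2·(2)·(-1)·0.424 = 17.0944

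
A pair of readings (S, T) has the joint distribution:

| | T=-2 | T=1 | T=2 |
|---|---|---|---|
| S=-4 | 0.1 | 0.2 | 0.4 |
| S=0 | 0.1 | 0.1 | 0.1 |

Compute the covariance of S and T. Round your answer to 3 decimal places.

E[S] = -2.8,  E[T] = 0.9
E[ST] = -3.2
cov(S,T) = E[ST] − E[S]E[T] = -3.2 − (-2.8)(0.9) = -0.68

-0.680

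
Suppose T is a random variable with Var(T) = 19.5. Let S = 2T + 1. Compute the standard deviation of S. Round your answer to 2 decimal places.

Var(2T + 1) = (2)²·19.5 = 78
SD(S) = √78 ≈ 8.83

8.83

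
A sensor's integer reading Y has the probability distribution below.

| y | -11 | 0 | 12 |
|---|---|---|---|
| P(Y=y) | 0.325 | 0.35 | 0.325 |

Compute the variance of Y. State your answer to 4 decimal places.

E[Y] = (-11)(0.325) + (0)(0.35) + (12)(0.325) = 0.325
E[Y²] = (-11)²(0.325) + (0)²(0.35) + (12)²(0.325) = 86.125
Var(Y) = E[Y²] − (E[Y])² = 86.125 − (0.325)² = 86.019375

86.0194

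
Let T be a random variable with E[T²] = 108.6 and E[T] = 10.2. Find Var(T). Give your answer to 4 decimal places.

Var(T) = 108.6 − (10.2)² = 4.56

4.5600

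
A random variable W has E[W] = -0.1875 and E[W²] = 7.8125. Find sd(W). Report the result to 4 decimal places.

2.7888

V(W) = 7.8125 − (-0.1875)² = 7.77734375
sd(W) = √7.77734375 ≈ 2.7888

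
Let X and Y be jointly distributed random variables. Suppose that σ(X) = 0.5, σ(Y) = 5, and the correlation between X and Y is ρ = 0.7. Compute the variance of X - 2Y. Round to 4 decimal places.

V(X) = (0.5)² = 0.25;  V(Y) = (5)² = 25
Cov(X,Y) = ρ·σ(X)·σ(Y) = 0.7·0.5·5 = 1.75
V(X - 2Y) = (1)²·V(X) + (-2)²·V(Y) + 2·(1)·(-2)·Cov(X,Y)
= 1·0.25 + 4·25 + -4·1.75 = 93.25

93.2500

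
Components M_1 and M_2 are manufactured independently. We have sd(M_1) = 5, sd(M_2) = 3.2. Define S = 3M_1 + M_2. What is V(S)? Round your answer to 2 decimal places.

235.24

V(M_1) = 25, V(M_2) = 10.24
By independence, V(S) = (3)²V(M_1) + (1)²V(M_2)
= (3)²·25 + (1)²·10.24 = 235.24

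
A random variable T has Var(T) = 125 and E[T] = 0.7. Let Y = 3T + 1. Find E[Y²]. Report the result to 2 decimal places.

E[3T + 1] = 3·0.7 + 1 = 3.1
Var(3T + 1) = (3)²·125 = 1125
E[Y²] = Var(Y) + (E[Y])² = 1125 + (3.1)² = 1134.61

1134.61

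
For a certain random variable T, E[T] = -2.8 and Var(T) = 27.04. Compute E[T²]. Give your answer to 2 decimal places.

E[T²] = Var(T) + (E[T])² = 27.04 + (-2.8)² = 34.88

34.88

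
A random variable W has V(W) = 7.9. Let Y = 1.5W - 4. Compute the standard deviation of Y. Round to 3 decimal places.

V(1.5W - 4) = (1.5)²·7.9 = 17.775
SD(Y) = √17.775 ≈ 4.216

4.216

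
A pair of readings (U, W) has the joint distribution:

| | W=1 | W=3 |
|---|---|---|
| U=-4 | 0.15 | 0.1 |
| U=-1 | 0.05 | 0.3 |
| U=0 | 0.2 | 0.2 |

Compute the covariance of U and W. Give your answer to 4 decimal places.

0.2200

E[U] = -1.35,  E[W] = 2.2
E[UW] = -2.75
Cov(U,W) = E[UW] − E[U]E[W] = -2.75 − (-1.35)(2.2) = 0.22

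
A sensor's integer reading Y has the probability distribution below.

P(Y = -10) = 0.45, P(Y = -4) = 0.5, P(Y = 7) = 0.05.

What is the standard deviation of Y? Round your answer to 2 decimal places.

4.20

E[Y] = (-10)(0.45) + (-4)(0.5) + (7)(0.05) = -6.15
E[Y²] = (-10)²(0.45) + (-4)²(0.5) + (7)²(0.05) = 55.45
Var(Y) = E[Y²] − (E[Y])² = 55.45 − (-6.15)² = 17.6275
SD(Y) = √17.6275 ≈ 4.20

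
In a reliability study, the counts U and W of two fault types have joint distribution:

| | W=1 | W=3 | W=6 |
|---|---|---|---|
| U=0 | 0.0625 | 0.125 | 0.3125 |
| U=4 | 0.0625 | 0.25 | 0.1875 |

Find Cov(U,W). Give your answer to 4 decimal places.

-0.7500

E[U] = 2,  E[W] = 4.25
E[UW] = 7.75
Cov(U,W) = E[UW] − E[U]E[W] = 7.75 − (2)(4.25) = -0.75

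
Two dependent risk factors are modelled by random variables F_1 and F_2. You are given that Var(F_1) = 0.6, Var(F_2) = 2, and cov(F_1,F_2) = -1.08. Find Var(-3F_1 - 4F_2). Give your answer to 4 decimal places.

11.4800

Var(-3F_1 - 4F_2) = (-3)²·Var(F_1) + (-4)²·Var(F_2) + 2·(-3)·(-4)·cov(F_1,F_2)
= 9·0.6 + 16·2 + 24·-1.08 = 11.48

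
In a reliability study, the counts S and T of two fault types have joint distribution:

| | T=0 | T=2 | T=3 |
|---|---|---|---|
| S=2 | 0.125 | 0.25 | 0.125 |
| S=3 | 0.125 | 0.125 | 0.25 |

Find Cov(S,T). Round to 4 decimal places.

E[S] = 2.5,  E[T] = 1.875
E[ST] = 4.75
Cov(S,T) = E[ST] − E[S]E[T] = 4.75 − (2.5)(1.875) = 0.0625

0.0625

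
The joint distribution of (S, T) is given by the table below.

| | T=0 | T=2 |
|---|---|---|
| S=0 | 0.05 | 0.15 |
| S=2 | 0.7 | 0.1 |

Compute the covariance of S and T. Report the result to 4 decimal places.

E[S] = 1.6,  E[T] = 0.5
E[ST] = 0.4
cov(S,T) = E[ST] − E[S]E[T] = 0.4 − (1.6)(0.5) = -0.4

-0.4000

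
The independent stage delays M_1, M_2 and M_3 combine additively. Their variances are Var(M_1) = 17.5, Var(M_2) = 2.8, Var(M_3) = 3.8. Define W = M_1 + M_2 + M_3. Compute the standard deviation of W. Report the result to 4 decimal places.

4.9092

By independence, Var(W) = (1)²Var(M_1) + (1)²Var(M_2) + (1)²Var(M_3)
= (1)²·17.5 + (1)²·2.8 + (1)²·3.8 = 24.1
SD(W) = √24.1 ≈ 4.9092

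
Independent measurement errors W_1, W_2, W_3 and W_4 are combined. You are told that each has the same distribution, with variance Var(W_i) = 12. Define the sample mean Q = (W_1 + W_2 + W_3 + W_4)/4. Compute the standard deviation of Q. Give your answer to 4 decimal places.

1.7321

By independence, Var(Q) = (0.25)²Var(W_1) + (0.25)²Var(W_2) + (0.25)²Var(W_3) + (0.25)²Var(W_4)
= (0.25)²·12 + (0.25)²·12 + (0.25)²·12 + (0.25)²·12 = 3
sd(Q) = √3 ≈ 1.7321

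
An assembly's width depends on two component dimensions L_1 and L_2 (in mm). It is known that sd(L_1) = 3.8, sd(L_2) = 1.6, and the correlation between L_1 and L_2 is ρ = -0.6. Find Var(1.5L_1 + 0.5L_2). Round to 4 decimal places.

27.6580

Var(L_1) = (3.8)² = 14.44;  Var(L_2) = (1.6)² = 2.56
Cov(L_1,L_2) = ρ·sd(L_1)·sd(L_2) = -0.6·3.8·1.6 = -3.648
Var(1.5L_1 + 0.5L_2) = (1.5)²·Var(L_1) + (0.5)²·Var(L_2) + 2·(1.5)·(0.5)·Cov(L_1,L_2)
= 2.25·14.44 + 0.25·2.56 + 1.5·-3.648 = 27.658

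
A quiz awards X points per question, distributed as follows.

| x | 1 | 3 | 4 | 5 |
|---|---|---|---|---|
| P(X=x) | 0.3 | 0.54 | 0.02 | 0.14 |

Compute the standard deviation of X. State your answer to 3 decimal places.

1.300

E[X] = (1)(0.3) + (3)(0.54) + (4)(0.02) + (5)(0.14) = 2.7
E[X²] = (1)²(0.3) + (3)²(0.54) + (4)²(0.02) + (5)²(0.14) = 8.98
var(X) = E[X²] − (E[X])² = 8.98 − (2.7)² = 1.69
σ(X) = √1.69 ≈ 1.300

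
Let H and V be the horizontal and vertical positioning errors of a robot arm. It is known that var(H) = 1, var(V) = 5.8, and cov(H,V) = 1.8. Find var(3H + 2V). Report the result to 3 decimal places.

53.800

var(3H + 2V) = (3)²·var(H) + (2)²·var(V) + 2·(3)·(2)·cov(H,V)
= 9·1 + 4·5.8 + 12·1.8 = 53.8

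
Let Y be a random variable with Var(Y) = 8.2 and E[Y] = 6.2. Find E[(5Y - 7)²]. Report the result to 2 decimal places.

E[5Y - 7] = 5·6.2 − 7 = 24
Var(5Y - 7) = (5)²·8.2 = 205
E[(5Y - 7)²] = Var((5Y - 7)) + (E[(5Y - 7)])² = 205 + (24)² = 781

781.00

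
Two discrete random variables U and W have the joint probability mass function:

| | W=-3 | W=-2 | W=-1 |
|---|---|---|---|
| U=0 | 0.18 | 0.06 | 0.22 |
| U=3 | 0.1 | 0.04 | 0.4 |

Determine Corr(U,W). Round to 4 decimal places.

0.2637

E[U] = 1.62,  E[W] = -1.66
E[UW] = -2.34
cov(U,W) = E[UW] − E[U]E[W] = -2.34 − (1.62)(-1.66) = 0.3492
V(U) = 2.2356,  V(W) = 0.7844
ρ = 0.3492 / √(2.2356·0.7844) ≈ 0.2637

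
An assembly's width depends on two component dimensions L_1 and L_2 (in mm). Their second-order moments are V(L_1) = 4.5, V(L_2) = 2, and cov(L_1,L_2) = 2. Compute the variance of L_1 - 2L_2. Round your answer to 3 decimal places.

4.500

V(L_1 - 2L_2) = (1)²·V(L_1) + (-2)²·V(L_2) + 2·(1)·(-2)·cov(L_1,L_2)
= 1·4.5 + 4·2 + -4·2 = 4.5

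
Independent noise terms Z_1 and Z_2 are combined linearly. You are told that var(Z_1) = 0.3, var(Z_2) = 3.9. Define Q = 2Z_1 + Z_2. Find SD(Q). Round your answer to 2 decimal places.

2.26

By independence, var(Q) = (2)²var(Z_1) + (1)²var(Z_2)
= (2)²·0.3 + (1)²·3.9 = 5.1
SD(Q) = √5.1 ≈ 2.26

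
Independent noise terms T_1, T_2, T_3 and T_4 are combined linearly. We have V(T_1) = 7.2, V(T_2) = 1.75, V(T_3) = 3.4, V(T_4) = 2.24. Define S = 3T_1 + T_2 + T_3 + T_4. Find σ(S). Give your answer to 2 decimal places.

8.50

By independence, V(S) = (3)²V(T_1) + (1)²V(T_2) + (1)²V(T_3) + (1)²V(T_4)
= (3)²·7.2 + (1)²·1.75 + (1)²·3.4 + (1)²·2.24 = 72.19
σ(S) = √72.19 ≈ 8.50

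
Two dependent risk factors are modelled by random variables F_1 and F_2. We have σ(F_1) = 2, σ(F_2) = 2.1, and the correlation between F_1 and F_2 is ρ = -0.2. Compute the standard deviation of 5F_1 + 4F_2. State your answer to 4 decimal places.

V(F_1) = (2)² = 4;  V(F_2) = (2.1)² = 4.41
cov(F_1,F_2) = ρ·σ(F_1)·σ(F_2) = -0.2·2·2.1 = -0.84
V(5F_1 + 4F_2) = (5)²·V(F_1) + (4)²·V(F_2) + 2·(5)·(4)·cov(F_1,F_2)
= 25·4 + 16·4.41 + 40·-0.84 = 136.96
σ(5F_1 + 4F_2) = √136.96 ≈ 11.7030

11.7030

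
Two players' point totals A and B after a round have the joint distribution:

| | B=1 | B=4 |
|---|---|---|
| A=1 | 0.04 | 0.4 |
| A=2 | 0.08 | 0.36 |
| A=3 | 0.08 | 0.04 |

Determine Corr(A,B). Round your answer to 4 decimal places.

E[A] = 1.68,  E[B] = 3.4
E[AB] = 5.4
Cov(A,B) = E[AB] − E[A]E[B] = 5.4 − (1.68)(3.4) = -0.312
Var(A) = 0.4576,  Var(B) = 1.44
ρ = -0.312 / √(0.4576·1.44) ≈ -0.3844

-0.3844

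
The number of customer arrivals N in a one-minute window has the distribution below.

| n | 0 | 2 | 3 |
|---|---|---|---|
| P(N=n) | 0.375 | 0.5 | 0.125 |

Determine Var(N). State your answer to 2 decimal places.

E[N] = (0)(0.375) + (2)(0.5) + (3)(0.125) = 1.375
E[N²] = (0)²(0.375) + (2)²(0.5) + (3)²(0.125) = 3.125
Var(N) = E[N²] − (E[N])² = 3.125 − (1.375)² = 1.234375

1.23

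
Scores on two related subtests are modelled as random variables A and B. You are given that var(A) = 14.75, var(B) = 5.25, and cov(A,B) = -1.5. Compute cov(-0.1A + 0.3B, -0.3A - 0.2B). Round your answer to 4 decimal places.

0.2325

cov(-0.1A + 0.3B, -0.3A - 0.2B) = (-0.1)(-0.3)var(A) + (0.3)(-0.2)var(B) + [(-0.1)(-0.2) + (0.3)(-0.3)]cov(A,B)
= 0.03·14.75 + -0.06·5.25 + -0.07·-1.5 = 0.2325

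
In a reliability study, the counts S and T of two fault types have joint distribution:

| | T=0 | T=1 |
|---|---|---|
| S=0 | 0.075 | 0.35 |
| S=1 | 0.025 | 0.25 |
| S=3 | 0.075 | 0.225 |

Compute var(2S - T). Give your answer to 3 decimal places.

E[S] = 1.175,  E[T] = 0.825,  E[ST] = 0.925
var(S) = 2.975 − (1.175)² = 1.594375;  var(T) = 0.825 − (0.825)² = 0.144375
cov(S,T) = 0.925 − (1.175)(0.825) = -0.044375
var(2S - T) = (2)²·1.594375 + (-1)²·0.144375 + 2·(2)·(-1)·-0.044375 = 6.699375

6.699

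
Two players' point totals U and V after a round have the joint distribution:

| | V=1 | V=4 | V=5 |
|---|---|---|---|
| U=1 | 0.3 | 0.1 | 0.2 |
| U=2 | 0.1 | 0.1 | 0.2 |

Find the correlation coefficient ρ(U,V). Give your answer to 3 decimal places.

E[U] = 1.4,  E[V] = 3.2
E[UV] = 4.7
Cov(U,V) = E[UV] − E[U]E[V] = 4.7 − (1.4)(3.2) = 0.22
Var(U) = 0.24,  Var(V) = 3.36
ρ = 0.22 / √(0.24·3.36) ≈ 0.245

0.245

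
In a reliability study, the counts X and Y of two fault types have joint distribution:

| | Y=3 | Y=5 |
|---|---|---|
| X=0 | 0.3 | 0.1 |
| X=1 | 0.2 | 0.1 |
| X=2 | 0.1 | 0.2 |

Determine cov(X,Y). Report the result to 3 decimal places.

0.280

E[X] = 0.9,  E[Y] = 3.8
E[XY] = 3.7
cov(X,Y) = E[XY] − E[X]E[Y] = 3.7 − (0.9)(3.8) = 0.28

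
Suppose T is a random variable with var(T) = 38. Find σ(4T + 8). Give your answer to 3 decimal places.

24.658

var(4T + 8) = (4)²·38 = 608
σ(4T + 8) = √608 ≈ 24.658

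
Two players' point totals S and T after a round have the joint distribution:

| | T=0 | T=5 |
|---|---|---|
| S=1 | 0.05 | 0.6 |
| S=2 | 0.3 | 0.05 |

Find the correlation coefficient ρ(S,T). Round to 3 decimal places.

-0.780

E[S] = 1.35,  E[T] = 3.25
E[ST] = 3.5
Cov(S,T) = E[ST] − E[S]E[T] = 3.5 − (1.35)(3.25) = -0.8875
var(S) = 0.2275,  var(T) = 5.6875
ρ = -0.8875 / √(0.2275·5.6875) ≈ -0.780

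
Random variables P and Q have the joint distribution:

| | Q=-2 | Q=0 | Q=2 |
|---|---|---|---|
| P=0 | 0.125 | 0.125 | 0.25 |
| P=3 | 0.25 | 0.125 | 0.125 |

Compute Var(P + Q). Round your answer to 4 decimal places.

E[P] = 1.5,  E[Q] = 0,  E[PQ] = -0.75
Var(P) = 4.5 − (1.5)² = 2.25;  Var(Q) = 3 − (0)² = 3
cov(P,Q) = -0.75 − (1.5)(0) = -0.75
Var(P + Q) = (1)²·2.25 + (1)²·3 + 2·(1)·(1)·-0.75 = 3.75

3.7500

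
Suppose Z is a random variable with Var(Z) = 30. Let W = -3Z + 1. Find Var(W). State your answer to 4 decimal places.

Var(-3Z + 1) = (-3)²·Var(Z) = 9·30 = 270

270.0000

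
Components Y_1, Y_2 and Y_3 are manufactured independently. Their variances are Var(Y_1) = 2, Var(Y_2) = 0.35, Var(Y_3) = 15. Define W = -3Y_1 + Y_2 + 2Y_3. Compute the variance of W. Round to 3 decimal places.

78.350

By independence, Var(W) = (-3)²Var(Y_1) + (1)²Var(Y_2) + (2)²Var(Y_3)
= (-3)²·2 + (1)²·0.35 + (2)²·15 = 78.35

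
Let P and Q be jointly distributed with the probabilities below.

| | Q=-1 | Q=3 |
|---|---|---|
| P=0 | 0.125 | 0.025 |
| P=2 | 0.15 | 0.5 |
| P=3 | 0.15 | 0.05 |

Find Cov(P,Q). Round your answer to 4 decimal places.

E[P] = 1.9,  E[Q] = 1.3
E[PQ] = 2.7
Cov(P,Q) = E[PQ] − E[P]E[Q] = 2.7 − (1.9)(1.3) = 0.23

0.2300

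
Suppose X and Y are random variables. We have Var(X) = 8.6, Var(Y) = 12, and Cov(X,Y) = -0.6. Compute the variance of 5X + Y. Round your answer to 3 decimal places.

221.000

Var(5X + Y) = (5)²·Var(X) + (1)²·Var(Y) + 2·(5)·(1)·Cov(X,Y)
= 25·8.6 + 1·12 + 10·-0.6 = 221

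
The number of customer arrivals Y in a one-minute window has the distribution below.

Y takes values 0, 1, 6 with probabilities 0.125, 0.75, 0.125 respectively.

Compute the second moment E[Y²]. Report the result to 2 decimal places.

5.25

E[Y²] = (0)²(0.125) + (1)²(0.75) + (6)²(0.125) = 5.25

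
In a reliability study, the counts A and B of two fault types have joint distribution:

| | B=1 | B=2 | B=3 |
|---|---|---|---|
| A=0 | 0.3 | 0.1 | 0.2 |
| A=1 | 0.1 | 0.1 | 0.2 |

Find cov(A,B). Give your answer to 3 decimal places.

0.100

E[A] = 0.4,  E[B] = 2
E[AB] = 0.9
cov(A,B) = E[AB] − E[A]E[B] = 0.9 − (0.4)(2) = 0.1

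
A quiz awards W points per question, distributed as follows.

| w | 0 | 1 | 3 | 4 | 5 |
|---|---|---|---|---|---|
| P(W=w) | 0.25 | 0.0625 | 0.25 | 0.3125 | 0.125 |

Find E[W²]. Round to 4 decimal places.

E[W²] = (0)²(0.25) + (1)²(0.0625) + (3)²(0.25) + (4)²(0.3125) + (5)²(0.125) = 10.4375

10.4375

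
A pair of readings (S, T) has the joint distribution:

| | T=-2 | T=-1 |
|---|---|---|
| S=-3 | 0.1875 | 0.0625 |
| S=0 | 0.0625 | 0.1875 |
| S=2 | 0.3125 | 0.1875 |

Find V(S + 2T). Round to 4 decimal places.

5.4844

E[S] = 0.25,  E[T] = -1.5625,  E[ST] = -0.3125
V(S) = 4.25 − (0.25)² = 4.1875;  V(T) = 2.6875 − (-1.5625)² = 0.24609375
Cov(S,T) = -0.3125 − (0.25)(-1.5625) = 0.078125
V(S + 2T) = (1)²·4.1875 + (2)²·0.24609375 + 2·(1)·(2)·0.078125 = 5.484375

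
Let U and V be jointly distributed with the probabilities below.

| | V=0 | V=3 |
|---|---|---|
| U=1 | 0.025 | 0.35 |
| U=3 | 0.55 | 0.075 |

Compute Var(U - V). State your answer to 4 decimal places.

E[U] = 2.25,  E[V] = 1.275,  E[UV] = 1.725
Var(U) = 6 − (2.25)² = 0.9375;  Var(V) = 3.825 − (1.275)² = 2.199375
cov(U,V) = 1.725 − (2.25)(1.275) = -1.14375
Var(U - V) = (1)²·0.9375 + (-1)²·2.199375 + 2·(1)·(-1)·-1.14375 = 5.424375

5.4244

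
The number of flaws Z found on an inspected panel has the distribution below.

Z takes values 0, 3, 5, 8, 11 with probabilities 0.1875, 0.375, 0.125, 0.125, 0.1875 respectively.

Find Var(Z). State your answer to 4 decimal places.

14.0273

E[Z] = (0)(0.1875) + (3)(0.375) + (5)(0.125) + (8)(0.125) + (11)(0.1875) = 4.8125
E[Z²] = (0)²(0.1875) + (3)²(0.375) + (5)²(0.125) + (8)²(0.125) + (11)²(0.1875) = 37.1875
Var(Z) = E[Z²] − (E[Z])² = 37.1875 − (4.8125)² = 14.02734375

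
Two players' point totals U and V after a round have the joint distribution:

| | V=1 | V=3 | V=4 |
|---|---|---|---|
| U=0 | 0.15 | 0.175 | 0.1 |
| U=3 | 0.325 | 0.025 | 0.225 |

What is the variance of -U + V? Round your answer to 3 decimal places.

E[U] = 1.725,  E[V] = 2.375,  E[UV] = 3.9
Var(U) = 5.175 − (1.725)² = 2.199375;  Var(V) = 7.475 − (2.375)² = 1.834375
Cov(U,V) = 3.9 − (1.725)(2.375) = -0.196875
Var(-U + V) = (-1)²·2.199375 + (1)²·1.834375 + 2·(-1)·(1)·-0.196875 = 4.4275

4.428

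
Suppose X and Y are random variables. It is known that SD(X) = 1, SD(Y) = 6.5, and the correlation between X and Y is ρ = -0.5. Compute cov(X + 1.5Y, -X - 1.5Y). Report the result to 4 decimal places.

-86.3125

var(X) = (1)² = 1;  var(Y) = (6.5)² = 42.25
cov(X,Y) = ρ·SD(X)·SD(Y) = -0.5·1·6.5 = -3.25
cov(X + 1.5Y, -X - 1.5Y) = (1)(-1)var(X) + (1.5)(-1.5)var(Y) + [(1)(-1.5) + (1.5)(-1)]cov(X,Y)
= -1·1 + -2.25·42.25 + -3·-3.25 = -86.3125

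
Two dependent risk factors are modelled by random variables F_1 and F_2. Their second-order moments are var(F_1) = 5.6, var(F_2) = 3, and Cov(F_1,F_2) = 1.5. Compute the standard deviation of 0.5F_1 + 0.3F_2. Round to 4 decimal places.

1.4560

var(0.5F_1 + 0.3F_2) = (0.5)²·var(F_1) + (0.3)²·var(F_2) + 2·(0.5)·(0.3)·Cov(F_1,F_2)
= 0.25·5.6 + 0.09·3 + 0.3·1.5 = 2.12
σ(0.5F_1 + 0.3F_2) = √2.12 ≈ 1.4560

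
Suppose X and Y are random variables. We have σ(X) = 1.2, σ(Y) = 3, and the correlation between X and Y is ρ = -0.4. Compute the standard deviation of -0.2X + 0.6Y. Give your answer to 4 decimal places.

1.9087

Var(X) = (1.2)² = 1.44;  Var(Y) = (3)² = 9
Cov(X,Y) = ρ·σ(X)·σ(Y) = -0.4·1.2·3 = -1.44
Var(-0.2X + 0.6Y) = (-0.2)²·Var(X) + (0.6)²·Var(Y) + 2·(-0.2)·(0.6)·Cov(X,Y)
= 0.04·1.44 + 0.36·9 + -0.24·-1.44 = 3.6432
σ(-0.2X + 0.6Y) = √3.6432 ≈ 1.9087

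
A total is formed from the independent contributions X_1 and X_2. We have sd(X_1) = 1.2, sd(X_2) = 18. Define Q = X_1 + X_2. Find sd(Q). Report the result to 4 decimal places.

18.0400

var(X_1) = 1.44, var(X_2) = 324
By independence, var(Q) = (1)²var(X_1) + (1)²var(X_2)
= (1)²·1.44 + (1)²·324 = 325.44
sd(Q) = √325.44 ≈ 18.0400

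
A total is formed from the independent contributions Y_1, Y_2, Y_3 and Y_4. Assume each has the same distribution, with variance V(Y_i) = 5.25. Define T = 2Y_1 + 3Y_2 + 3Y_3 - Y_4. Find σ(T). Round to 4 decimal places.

10.9886

By independence, V(T) = (2)²V(Y_1) + (3)²V(Y_2) + (3)²V(Y_3) + (-1)²V(Y_4)
= (2)²·5.25 + (3)²·5.25 + (3)²·5.25 + (-1)²·5.25 = 120.75
σ(T) = √120.75 ≈ 10.9886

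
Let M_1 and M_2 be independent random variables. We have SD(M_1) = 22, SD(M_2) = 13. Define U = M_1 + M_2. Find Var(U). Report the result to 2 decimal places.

Var(M_1) = 484, Var(M_2) = 169
By independence, Var(U) = (1)²Var(M_1) + (1)²Var(M_2)
= (1)²·484 + (1)²·169 = 653

653.00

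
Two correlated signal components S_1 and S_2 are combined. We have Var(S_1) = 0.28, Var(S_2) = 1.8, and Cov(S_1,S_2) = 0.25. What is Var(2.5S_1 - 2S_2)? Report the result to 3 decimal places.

Var(2.5S_1 - 2S_2) = (2.5)²·Var(S_1) + (-2)²·Var(S_2) + 2·(2.5)·(-2)·Cov(S_1,S_2)
= 6.25·0.28 + 4·1.8 + -10·0.25 = 6.45

6.450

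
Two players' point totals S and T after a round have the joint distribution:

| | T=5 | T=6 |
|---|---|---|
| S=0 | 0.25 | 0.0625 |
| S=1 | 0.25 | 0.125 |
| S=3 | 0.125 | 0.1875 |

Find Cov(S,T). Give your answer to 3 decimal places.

0.195

E[S] = 1.3125,  E[T] = 5.375
E[ST] = 7.25
Cov(S,T) = E[ST] − E[S]E[T] = 7.25 − (1.3125)(5.375) = 0.1953125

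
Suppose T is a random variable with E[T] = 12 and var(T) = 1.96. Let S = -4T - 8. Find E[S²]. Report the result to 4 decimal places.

3167.3600

E[-4T - 8] = -4·12 − 8 = -56
var(-4T - 8) = (-4)²·1.96 = 31.36
E[S²] = var(S) + (E[S])² = 31.36 + (-56)² = 3167.36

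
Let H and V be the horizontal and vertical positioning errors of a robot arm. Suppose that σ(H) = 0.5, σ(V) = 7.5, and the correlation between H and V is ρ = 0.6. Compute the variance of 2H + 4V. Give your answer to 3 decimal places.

937.000

Var(H) = (0.5)² = 0.25;  Var(V) = (7.5)² = 56.25
Cov(H,V) = ρ·σ(H)·σ(V) = 0.6·0.5·7.5 = 2.25
Var(2H + 4V) = (2)²·Var(H) + (4)²·Var(V) + 2·(2)·(4)·Cov(H,V)
= 4·0.25 + 16·56.25 + 16·2.25 = 937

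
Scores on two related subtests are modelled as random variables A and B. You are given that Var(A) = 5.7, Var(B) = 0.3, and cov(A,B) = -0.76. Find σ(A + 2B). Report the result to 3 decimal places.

1.965

Var(A + 2B) = (1)²·Var(A) + (2)²·Var(B) + 2·(1)·(2)·cov(A,B)
= 1·5.7 + 4·0.3 + 4·-0.76 = 3.86
σ(A + 2B) = √3.86 ≈ 1.965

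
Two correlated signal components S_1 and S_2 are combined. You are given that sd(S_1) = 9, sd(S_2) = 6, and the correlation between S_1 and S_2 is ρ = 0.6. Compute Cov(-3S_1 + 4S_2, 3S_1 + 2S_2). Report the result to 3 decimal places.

-246.600

Var(S_1) = (9)² = 81;  Var(S_2) = (6)² = 36
Cov(S_1,S_2) = ρ·sd(S_1)·sd(S_2) = 0.6·9·6 = 32.4
Cov(-3S_1 + 4S_2, 3S_1 + 2S_2) = (-3)(3)Var(S_1) + (4)(2)Var(S_2) + [(-3)(2) + (4)(3)]Cov(S_1,S_2)
= -9·81 + 8·36 + 6·32.4 = -246.6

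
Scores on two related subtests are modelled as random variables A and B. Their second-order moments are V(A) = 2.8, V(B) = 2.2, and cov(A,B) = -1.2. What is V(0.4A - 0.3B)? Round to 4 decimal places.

0.9340

V(0.4A - 0.3B) = (0.4)²·V(A) + (-0.3)²·V(B) + 2·(0.4)·(-0.3)·cov(A,B)
= 0.16·2.8 + 0.09·2.2 + -0.24·-1.2 = 0.934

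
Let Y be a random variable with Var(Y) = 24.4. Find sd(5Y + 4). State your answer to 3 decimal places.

24.698

Var(5Y + 4) = (5)²·24.4 = 610
sd(5Y + 4) = √610 ≈ 24.698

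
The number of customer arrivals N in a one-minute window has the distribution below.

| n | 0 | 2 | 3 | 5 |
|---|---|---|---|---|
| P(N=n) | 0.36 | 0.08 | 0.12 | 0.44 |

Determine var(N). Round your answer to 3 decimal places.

E[N] = (0)(0.36) + (2)(0.08) + (3)(0.12) + (5)(0.44) = 2.72
E[N²] = (0)²(0.36) + (2)²(0.08) + (3)²(0.12) + (5)²(0.44) = 12.4
var(N) = E[N²] − (E[N])² = 12.4 − (2.72)² = 5.0016

5.002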